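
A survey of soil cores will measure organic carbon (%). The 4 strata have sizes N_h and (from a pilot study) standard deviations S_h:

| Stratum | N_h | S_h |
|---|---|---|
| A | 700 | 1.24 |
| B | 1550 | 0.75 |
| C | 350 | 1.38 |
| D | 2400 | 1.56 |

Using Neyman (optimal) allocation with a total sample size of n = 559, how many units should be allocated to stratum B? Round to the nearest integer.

Neyman allocation: n_h = n · N_h S_h / Σ N_i S_i, with n = 559.
  stratum A: N_h·S_h = 700·1.24 = 868.00
  stratum B: N_h·S_h = 1550·0.75 = 1162.50
  stratum C: N_h·S_h = 350·1.38 = 483.00
  stratum D: N_h·S_h = 2400·1.56 = 3744.00
Σ N_h S_h = 6257.50
n for stratum B = 559·1162.50/6257.50 = 103.849 → 104

104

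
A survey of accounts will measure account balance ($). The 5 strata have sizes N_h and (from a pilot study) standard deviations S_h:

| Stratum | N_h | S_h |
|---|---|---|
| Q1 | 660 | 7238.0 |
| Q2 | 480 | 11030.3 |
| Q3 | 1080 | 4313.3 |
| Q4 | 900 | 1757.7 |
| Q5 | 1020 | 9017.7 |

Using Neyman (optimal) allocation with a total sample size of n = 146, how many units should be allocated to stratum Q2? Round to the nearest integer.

30

Neyman allocation: n_h = n · N_h S_h / Σ N_i S_i, with n = 146.
  stratum Q1: N_h·S_h = 660·7238.0 = 4777080.00
  stratum Q2: N_h·S_h = 480·11030.3 = 5294544.00
  stratum Q3: N_h·S_h = 1080·4313.3 = 4658364.00
  stratum Q4: N_h·S_h = 900·1757.7 = 1581930.00
  stratum Q5: N_h·S_h = 1020·9017.7 = 9198054.00
Σ N_h S_h = 25509972.00
n for stratum Q2 = 146·5294544.00/25509972.00 = 30.302 → 30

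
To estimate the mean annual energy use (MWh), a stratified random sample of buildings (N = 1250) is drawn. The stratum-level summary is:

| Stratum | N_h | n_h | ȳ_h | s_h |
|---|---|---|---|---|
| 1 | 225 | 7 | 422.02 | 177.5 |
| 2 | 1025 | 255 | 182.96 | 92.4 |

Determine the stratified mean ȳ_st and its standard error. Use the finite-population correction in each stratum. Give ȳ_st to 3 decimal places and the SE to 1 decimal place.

ȳ_st ≈ 225.991, SE ≈ 12.6

ȳ_st = Σ W_h ȳ_h = (225·422.02 + 1025·182.96)/1250 = 225.99080
V̂(ȳ_st) = Σ W_h² (1 − n_h/N_h) s_h²/n_h, with W_h = N_h/N and N = 1250:
  stratum 1: (225/1250)²·(1 − 7/225)·177.5²/7 = 141.292
  stratum 2: (1025/1250)²·(1 − 255/1025)·92.4²/255 = 16.9121
V̂(ȳ_st) = 158.204
SE(ȳ_st) = √158.204 = 12.5779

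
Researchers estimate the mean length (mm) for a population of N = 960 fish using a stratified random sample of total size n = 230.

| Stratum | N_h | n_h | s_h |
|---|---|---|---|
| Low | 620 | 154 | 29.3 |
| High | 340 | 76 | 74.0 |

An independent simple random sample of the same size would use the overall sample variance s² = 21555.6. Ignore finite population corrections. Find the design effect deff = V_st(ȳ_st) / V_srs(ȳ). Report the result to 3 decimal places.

deff ≈ 0.121

V̂(ȳ_st) = Σ W_h² s_h²/n_h, with W_h = N_h/N and N = 960:
  stratum Low: (620/960)²·29.3²/154 = 2.32517
  stratum High: (340/960)²·74.0²/76 = 9.03785
V_st = 11.363
V_srs = s²/n = 21555.6/230 = 93.72
deff = V_st / V_srs = 11.363/93.72 = 0.1212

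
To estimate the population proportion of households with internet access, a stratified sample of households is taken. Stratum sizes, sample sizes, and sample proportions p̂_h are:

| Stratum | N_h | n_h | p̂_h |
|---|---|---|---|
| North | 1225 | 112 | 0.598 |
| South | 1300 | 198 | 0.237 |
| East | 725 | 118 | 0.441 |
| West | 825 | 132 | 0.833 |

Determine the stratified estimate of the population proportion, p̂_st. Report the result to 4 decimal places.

N = 4075; stratum weights W_h = N_h/N.
p̂_st = Σ W_h p̂_h = (1225·0.598 + 1300·0.237 + 725·0.441 + 825·0.833)/4075 = 0.50248

p̂_st ≈ 0.5025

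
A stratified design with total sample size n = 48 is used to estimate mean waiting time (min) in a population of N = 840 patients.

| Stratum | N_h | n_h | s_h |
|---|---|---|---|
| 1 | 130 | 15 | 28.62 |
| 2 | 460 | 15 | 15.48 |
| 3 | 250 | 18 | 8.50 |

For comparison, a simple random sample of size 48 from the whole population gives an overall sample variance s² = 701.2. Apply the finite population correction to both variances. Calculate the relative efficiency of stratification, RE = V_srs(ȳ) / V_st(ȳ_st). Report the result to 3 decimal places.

V̂(ȳ_st) = Σ W_h² (1 − n_h/N_h) s_h²/n_h, with W_h = N_h/N and N = 840:
  stratum 1: (130/840)²·(1 − 15/130)·28.62²/15 = 1.15699
  stratum 2: (460/840)²·(1 − 15/460)·15.48²/15 = 4.63458
  stratum 3: (250/840)²·(1 − 18/250)·8.50²/18 = 0.32994
V_st = 6.12151
V_srs = (1 − 48/840)·701.2/48 = 13.7736
Relative efficiency = V_srs / V_st = 13.7736/6.12151 = 2.2500

RE ≈ 2.250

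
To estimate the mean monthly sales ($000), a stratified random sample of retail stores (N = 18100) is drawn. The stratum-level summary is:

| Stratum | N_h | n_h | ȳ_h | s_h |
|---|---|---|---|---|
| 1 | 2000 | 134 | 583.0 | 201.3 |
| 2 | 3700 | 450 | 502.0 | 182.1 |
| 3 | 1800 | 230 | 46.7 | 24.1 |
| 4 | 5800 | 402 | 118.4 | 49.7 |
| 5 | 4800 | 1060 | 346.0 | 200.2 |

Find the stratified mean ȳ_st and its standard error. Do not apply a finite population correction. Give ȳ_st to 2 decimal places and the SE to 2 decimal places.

ȳ_st = Σ W_h ȳ_h = (2000·583.0 + 3700·502.0 + 1800·46.7 + 5800·118.4 + 4800·346.0)/18100 = 301.38011
V̂(ȳ_st) = Σ W_h² s_h²/n_h, with W_h = N_h/N and N = 18100:
  stratum 1: (2000/18100)²·201.3²/134 = 3.6922
  stratum 2: (3700/18100)²·182.1²/450 = 3.07931
  stratum 3: (1800/18100)²·24.1²/230 = 0.0249743
  stratum 4: (5800/18100)²·49.7²/402 = 0.630936
  stratum 5: (4800/18100)²·200.2²/1060 = 2.65918
V̂(ȳ_st) = 10.0866
SE(ȳ_st) = √10.0866 = 3.17594

ȳ_st ≈ 301.38, SE ≈ 3.18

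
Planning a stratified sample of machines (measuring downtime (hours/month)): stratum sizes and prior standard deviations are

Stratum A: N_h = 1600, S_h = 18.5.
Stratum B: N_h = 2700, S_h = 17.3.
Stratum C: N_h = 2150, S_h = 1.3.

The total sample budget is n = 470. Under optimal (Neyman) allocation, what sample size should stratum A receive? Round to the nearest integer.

176

Neyman allocation: n_h = n · N_h S_h / Σ N_i S_i, with n = 470.
  stratum A: N_h·S_h = 1600·18.5 = 29600.00
  stratum B: N_h·S_h = 2700·17.3 = 46710.00
  stratum C: N_h·S_h = 2150·1.3 = 2795.00
Σ N_h S_h = 79105.00
n for stratum A = 470·29600.00/79105.00 = 175.868 → 176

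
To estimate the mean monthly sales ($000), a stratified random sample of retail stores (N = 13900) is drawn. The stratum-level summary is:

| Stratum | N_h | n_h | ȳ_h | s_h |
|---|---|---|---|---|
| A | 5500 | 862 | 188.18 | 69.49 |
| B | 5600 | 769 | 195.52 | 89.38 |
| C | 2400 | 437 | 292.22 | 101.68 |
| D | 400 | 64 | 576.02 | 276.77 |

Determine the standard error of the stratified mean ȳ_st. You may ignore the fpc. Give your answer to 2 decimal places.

SE(ȳ_st) ≈ 2.06

V̂(ȳ_st) = Σ W_h² s_h²/n_h, with W_h = N_h/N and N = 13900:
  stratum A: (5500/13900)²·69.49²/862 = 0.877068
  stratum B: (5600/13900)²·89.38²/769 = 1.68617
  stratum C: (2400/13900)²·101.68²/437 = 0.705314
  stratum D: (400/13900)²·276.77²/64 = 0.991171
V̂(ȳ_st) = 4.25972
SE(ȳ_st) = √4.25972 = 2.06391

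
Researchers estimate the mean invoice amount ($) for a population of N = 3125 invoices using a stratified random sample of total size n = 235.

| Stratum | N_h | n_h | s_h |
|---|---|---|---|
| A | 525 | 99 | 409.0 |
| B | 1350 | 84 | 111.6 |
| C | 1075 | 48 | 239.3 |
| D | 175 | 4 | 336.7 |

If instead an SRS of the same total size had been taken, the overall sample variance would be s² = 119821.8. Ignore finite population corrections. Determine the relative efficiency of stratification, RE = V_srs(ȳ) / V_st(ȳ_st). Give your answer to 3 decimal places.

RE ≈ 1.669

V̂(ȳ_st) = Σ W_h² s_h²/n_h, with W_h = N_h/N and N = 3125:
  stratum A: (525/3125)²·409.0²/99 = 47.6903
  stratum B: (1350/3125)²·111.6²/84 = 27.6705
  stratum C: (1075/3125)²·239.3²/48 = 141.176
  stratum D: (175/3125)²·336.7²/4 = 88.8796
V_st = 305.416
V_srs = s²/n = 119821.8/235 = 509.88
Relative efficiency = V_srs / V_st = 509.88/305.416 = 1.6695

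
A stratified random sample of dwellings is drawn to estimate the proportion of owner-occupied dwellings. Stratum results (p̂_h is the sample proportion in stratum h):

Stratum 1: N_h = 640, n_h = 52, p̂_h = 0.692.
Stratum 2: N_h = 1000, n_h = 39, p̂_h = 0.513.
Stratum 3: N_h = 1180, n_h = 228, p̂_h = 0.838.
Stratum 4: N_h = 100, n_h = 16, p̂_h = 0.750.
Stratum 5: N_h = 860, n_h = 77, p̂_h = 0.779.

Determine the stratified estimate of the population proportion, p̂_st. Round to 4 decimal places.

p̂_st ≈ 0.7116

N = 3780; stratum weights W_h = N_h/N.
p̂_st = Σ W_h p̂_h = (640·0.692 + 1000·0.513 + 1180·0.838 + 100·0.750 + 860·0.779)/3780 = 0.71155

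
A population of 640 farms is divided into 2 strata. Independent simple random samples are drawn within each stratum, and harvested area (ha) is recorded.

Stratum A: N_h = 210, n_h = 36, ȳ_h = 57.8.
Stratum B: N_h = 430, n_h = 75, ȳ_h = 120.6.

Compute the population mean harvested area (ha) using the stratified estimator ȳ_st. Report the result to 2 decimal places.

ȳ_st ≈ 99.99

N = Σ N_h = 640. Stratum weights W_h = N_h/N.
ȳ_st = (210·57.8 + 430·120.6) / 640 = 99.9938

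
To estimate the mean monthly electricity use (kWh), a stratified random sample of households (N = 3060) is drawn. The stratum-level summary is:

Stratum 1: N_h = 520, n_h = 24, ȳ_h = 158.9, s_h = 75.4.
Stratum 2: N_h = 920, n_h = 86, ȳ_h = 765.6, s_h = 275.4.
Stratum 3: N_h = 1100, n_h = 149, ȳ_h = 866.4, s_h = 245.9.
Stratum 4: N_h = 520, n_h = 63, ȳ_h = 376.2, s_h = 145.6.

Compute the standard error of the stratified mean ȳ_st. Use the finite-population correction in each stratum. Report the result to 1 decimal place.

V̂(ȳ_st) = Σ W_h² (1 − n_h/N_h) s_h²/n_h, with W_h = N_h/N and N = 3060:
  stratum 1: (520/3060)²·(1 − 24/520)·75.4²/24 = 6.5249
  stratum 2: (920/3060)²·(1 − 86/920)·275.4²/86 = 72.2671
  stratum 3: (1100/3060)²·(1 − 149/1100)·245.9²/149 = 45.3379
  stratum 4: (520/3060)²·(1 − 63/520)·145.6²/63 = 8.54002
V̂(ȳ_st) = 132.67
SE(ȳ_st) = √132.67 = 11.5182

SE(ȳ_st) ≈ 11.5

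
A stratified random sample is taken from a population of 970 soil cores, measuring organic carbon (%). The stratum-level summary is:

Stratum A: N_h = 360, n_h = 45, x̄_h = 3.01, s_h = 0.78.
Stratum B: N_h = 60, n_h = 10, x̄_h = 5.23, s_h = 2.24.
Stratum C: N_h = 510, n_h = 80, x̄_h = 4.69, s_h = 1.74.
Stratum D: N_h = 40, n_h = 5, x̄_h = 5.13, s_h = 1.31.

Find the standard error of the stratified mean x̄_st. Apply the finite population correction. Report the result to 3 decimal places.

V̂(x̄_st) = Σ W_h² (1 − n_h/N_h) s_h²/n_h, with W_h = N_h/N and N = 970:
  stratum A: (360/970)²·(1 − 45/360)·0.78²/45 = 0.00162947
  stratum B: (60/970)²·(1 − 10/60)·2.24²/10 = 0.00159983
  stratum C: (510/970)²·(1 − 80/510)·1.74²/80 = 0.00882071
  stratum D: (40/970)²·(1 − 5/40)·1.31²/5 = 0.00051069
V̂(x̄_st) = 0.0125607
SE(x̄_st) = √0.0125607 = 0.112075

SE(x̄_st) ≈ 0.112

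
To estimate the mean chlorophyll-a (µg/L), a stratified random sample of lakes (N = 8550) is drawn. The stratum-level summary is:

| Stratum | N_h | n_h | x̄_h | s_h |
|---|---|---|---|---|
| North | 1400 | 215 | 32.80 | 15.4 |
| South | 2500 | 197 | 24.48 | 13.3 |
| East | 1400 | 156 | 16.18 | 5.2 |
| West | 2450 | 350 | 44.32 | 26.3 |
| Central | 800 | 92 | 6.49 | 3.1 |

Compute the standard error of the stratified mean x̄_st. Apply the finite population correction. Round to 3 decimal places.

SE(x̄_st) ≈ 0.490

V̂(x̄_st) = Σ W_h² (1 − n_h/N_h) s_h²/n_h, with W_h = N_h/N and N = 8550:
  stratum North: (1400/8550)²·(1 − 215/1400)·15.4²/215 = 0.0250332
  stratum South: (2500/8550)²·(1 − 197/2500)·13.3²/197 = 0.0707194
  stratum East: (1400/8550)²·(1 − 156/1400)·5.2²/156 = 0.00412951
  stratum West: (2450/8550)²·(1 − 350/2450)·26.3²/350 = 0.13909
  stratum Central: (800/8550)²·(1 − 92/800)·3.1²/92 = 0.000809332
V̂(x̄_st) = 0.239782
SE(x̄_st) = √0.239782 = 0.489675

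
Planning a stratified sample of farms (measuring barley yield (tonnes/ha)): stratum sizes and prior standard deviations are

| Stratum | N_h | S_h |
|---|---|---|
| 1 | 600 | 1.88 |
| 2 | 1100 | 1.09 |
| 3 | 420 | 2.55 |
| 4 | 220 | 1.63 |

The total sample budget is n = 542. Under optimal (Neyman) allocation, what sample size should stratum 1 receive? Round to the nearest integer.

163

Neyman allocation: n_h = n · N_h S_h / Σ N_i S_i, with n = 542.
  stratum 1: N_h·S_h = 600·1.88 = 1128.00
  stratum 2: N_h·S_h = 1100·1.09 = 1199.00
  stratum 3: N_h·S_h = 420·2.55 = 1071.00
  stratum 4: N_h·S_h = 220·1.63 = 358.60
Σ N_h S_h = 3756.60
n for stratum 1 = 542·1128.00/3756.60 = 162.747 → 163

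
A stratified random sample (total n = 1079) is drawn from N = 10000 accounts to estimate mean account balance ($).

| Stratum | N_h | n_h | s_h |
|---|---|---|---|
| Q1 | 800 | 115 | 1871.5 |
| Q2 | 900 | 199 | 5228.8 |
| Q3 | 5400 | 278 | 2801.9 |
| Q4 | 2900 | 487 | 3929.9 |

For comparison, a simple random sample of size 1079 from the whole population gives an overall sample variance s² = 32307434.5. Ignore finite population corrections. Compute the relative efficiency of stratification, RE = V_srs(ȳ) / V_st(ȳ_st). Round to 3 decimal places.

V̂(ȳ_st) = Σ W_h² s_h²/n_h, with W_h = N_h/N and N = 10000:
  stratum Q1: (800/10000)²·1871.5²/115 = 194.922
  stratum Q2: (900/10000)²·5228.8²/199 = 1112.85
  stratum Q3: (5400/10000)²·2801.9²/278 = 8234.7
  stratum Q4: (2900/10000)²·3929.9²/487 = 2667.04
V_st = 12209.5
V_srs = s²/n = 32307434.5/1079 = 29942
Relative efficiency = V_srs / V_st = 29942/12209.5 = 2.4524

RE ≈ 2.452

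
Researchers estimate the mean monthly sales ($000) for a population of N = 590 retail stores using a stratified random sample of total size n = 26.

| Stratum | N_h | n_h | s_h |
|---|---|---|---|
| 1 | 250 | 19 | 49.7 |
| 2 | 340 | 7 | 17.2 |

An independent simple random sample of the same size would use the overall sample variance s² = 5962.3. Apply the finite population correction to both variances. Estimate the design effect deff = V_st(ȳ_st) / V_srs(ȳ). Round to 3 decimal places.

V̂(ȳ_st) = Σ W_h² (1 − n_h/N_h) s_h²/n_h, with W_h = N_h/N and N = 590:
  stratum 1: (250/590)²·(1 − 19/250)·49.7²/19 = 21.5679
  stratum 2: (340/590)²·(1 − 7/340)·17.2²/7 = 13.7461
V_st = 35.3139
V_srs = (1 − 26/590)·5962.3/26 = 219.214
deff = V_st / V_srs = 35.3139/219.214 = 0.1611

deff ≈ 0.161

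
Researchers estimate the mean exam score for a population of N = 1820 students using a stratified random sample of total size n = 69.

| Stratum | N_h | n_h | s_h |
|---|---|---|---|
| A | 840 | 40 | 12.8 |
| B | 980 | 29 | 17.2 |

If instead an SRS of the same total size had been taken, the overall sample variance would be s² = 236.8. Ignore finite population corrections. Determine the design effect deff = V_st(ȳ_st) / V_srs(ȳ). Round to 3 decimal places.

deff ≈ 1.116

V̂(ȳ_st) = Σ W_h² s_h²/n_h, with W_h = N_h/N and N = 1820:
  stratum A: (840/1820)²·12.8²/40 = 0.872521
  stratum B: (980/1820)²·17.2²/29 = 2.9578
V_st = 3.83032
V_srs = s²/n = 236.8/69 = 3.43188
deff = V_st / V_srs = 3.83032/3.43188 = 1.1161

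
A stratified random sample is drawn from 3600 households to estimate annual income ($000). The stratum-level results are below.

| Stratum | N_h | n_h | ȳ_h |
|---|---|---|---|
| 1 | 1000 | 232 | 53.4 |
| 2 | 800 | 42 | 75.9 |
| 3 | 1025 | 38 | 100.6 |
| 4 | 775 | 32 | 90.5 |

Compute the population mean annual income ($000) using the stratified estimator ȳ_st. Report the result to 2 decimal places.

ȳ_st ≈ 79.83

N = Σ N_h = 3600. Stratum weights W_h = N_h/N.
ȳ_st = (1000·53.4 + 800·75.9 + 1025·100.6 + 775·90.5) / 3600 = 79.8257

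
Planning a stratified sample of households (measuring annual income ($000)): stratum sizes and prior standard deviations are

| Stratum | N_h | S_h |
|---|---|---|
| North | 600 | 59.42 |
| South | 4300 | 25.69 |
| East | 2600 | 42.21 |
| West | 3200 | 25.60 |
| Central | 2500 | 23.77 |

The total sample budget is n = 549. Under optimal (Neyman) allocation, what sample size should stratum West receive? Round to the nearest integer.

113

Neyman allocation: n_h = n · N_h S_h / Σ N_i S_i, with n = 549.
  stratum North: N_h·S_h = 600·59.42 = 35652.00
  stratum South: N_h·S_h = 4300·25.69 = 110467.00
  stratum East: N_h·S_h = 2600·42.21 = 109746.00
  stratum West: N_h·S_h = 3200·25.60 = 81920.00
  stratum Central: N_h·S_h = 2500·23.77 = 59425.00
Σ N_h S_h = 397210.00
n for stratum West = 549·81920.00/397210.00 = 113.225 → 113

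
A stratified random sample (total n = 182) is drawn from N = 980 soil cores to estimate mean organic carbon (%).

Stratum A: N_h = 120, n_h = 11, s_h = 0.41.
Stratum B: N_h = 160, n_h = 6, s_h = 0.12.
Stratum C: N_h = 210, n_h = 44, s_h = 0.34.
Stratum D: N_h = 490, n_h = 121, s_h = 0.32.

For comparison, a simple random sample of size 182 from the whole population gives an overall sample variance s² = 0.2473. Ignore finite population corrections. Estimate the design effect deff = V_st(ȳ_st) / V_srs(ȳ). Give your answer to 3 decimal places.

deff ≈ 0.460

V̂(ȳ_st) = Σ W_h² s_h²/n_h, with W_h = N_h/N and N = 980:
  stratum A: (120/980)²·0.41²/11 = 0.000229132
  stratum B: (160/980)²·0.12²/6 = 6.39733e-05
  stratum C: (210/980)²·0.34²/44 = 0.00012064
  stratum D: (490/980)²·0.32²/121 = 0.00021157
V_st = 0.000625315
V_srs = s²/n = 0.2473/182 = 0.00135879
deff = V_st / V_srs = 0.000625315/0.00135879 = 0.4602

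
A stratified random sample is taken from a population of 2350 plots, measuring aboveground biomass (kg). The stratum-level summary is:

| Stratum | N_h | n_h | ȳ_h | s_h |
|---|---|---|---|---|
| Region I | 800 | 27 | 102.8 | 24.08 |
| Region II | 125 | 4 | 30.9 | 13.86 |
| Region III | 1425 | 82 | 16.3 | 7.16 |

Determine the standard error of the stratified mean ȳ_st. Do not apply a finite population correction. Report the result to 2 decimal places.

SE(ȳ_st) ≈ 1.69

V̂(ȳ_st) = Σ W_h² s_h²/n_h, with W_h = N_h/N and N = 2350:
  stratum Region I: (800/2350)²·24.08²/27 = 2.48882
  stratum Region II: (125/2350)²·13.86²/4 = 0.135879
  stratum Region III: (1425/2350)²·7.16²/82 = 0.229883
V̂(ȳ_st) = 2.85458
SE(ȳ_st) = √2.85458 = 1.68955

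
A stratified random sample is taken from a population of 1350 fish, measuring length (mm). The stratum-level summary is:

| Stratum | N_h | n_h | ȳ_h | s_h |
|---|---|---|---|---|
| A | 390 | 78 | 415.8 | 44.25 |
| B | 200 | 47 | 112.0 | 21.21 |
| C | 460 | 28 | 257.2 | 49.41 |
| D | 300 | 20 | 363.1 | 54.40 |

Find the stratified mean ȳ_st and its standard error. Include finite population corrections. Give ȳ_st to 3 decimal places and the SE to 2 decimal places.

ȳ_st = Σ W_h ȳ_h = (390·415.8 + 200·112.0 + 460·257.2 + 300·363.1)/1350 = 305.04000
V̂(ȳ_st) = Σ W_h² (1 − n_h/N_h) s_h²/n_h, with W_h = N_h/N and N = 1350:
  stratum A: (390/1350)²·(1 − 78/390)·44.25²/78 = 1.67604
  stratum B: (200/1350)²·(1 − 47/200)·21.21²/47 = 0.160708
  stratum C: (460/1350)²·(1 − 28/460)·49.41²/28 = 9.50705
  stratum D: (300/1350)²·(1 − 20/300)·54.40²/20 = 6.81992
V̂(ȳ_st) = 18.1637
SE(ȳ_st) = √18.1637 = 4.26189

ȳ_st ≈ 305.040, SE ≈ 4.26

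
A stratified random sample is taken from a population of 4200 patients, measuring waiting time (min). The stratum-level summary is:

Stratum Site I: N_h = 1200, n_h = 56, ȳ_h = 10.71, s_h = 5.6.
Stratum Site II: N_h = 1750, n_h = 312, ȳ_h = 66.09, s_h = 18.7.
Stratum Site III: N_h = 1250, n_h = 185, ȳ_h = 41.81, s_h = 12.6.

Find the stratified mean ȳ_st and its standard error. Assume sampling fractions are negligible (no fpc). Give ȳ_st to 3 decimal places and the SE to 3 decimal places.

ȳ_st ≈ 43.041, SE ≈ 0.562

ȳ_st = Σ W_h ȳ_h = (1200·10.71 + 1750·66.09 + 1250·41.81)/4200 = 43.04095
V̂(ȳ_st) = Σ W_h² s_h²/n_h, with W_h = N_h/N and N = 4200:
  stratum Site I: (1200/4200)²·5.6²/56 = 0.0457143
  stratum Site II: (1750/4200)²·18.7²/312 = 0.194584
  stratum Site III: (1250/4200)²·12.6²/185 = 0.0760135
V̂(ȳ_st) = 0.316311
SE(ȳ_st) = √0.316311 = 0.562416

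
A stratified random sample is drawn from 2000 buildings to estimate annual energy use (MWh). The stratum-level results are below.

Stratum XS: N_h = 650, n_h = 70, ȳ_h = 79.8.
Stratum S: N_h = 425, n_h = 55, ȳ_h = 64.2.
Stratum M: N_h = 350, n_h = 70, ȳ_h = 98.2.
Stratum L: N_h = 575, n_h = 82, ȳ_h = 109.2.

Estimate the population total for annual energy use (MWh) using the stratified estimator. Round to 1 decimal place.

τ̂_st ≈ 176315.0

τ̂_st = Σ N_h ȳ_h = 650·79.8 + 425·64.2 + 350·98.2 + 575·109.2 = 176315.0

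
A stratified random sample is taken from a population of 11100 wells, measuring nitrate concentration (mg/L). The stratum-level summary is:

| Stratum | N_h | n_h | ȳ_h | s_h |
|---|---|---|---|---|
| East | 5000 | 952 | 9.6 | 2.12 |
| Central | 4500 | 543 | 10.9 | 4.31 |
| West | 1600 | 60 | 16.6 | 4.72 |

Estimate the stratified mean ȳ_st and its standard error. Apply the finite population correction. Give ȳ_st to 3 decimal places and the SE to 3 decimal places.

ȳ_st = Σ W_h ȳ_h = (5000·9.6 + 4500·10.9 + 1600·16.6)/11100 = 11.13604
V̂(ȳ_st) = Σ W_h² (1 − n_h/N_h) s_h²/n_h, with W_h = N_h/N and N = 11100:
  stratum East: (5000/11100)²·(1 − 952/5000)·2.12²/952 = 0.000775531
  stratum Central: (4500/11100)²·(1 − 543/4500)·4.31²/543 = 0.0049441
  stratum West: (1600/11100)²·(1 − 60/1600)·4.72²/60 = 0.00742553
V̂(ȳ_st) = 0.0131452
SE(ȳ_st) = √0.0131452 = 0.114652

ȳ_st ≈ 11.136, SE ≈ 0.115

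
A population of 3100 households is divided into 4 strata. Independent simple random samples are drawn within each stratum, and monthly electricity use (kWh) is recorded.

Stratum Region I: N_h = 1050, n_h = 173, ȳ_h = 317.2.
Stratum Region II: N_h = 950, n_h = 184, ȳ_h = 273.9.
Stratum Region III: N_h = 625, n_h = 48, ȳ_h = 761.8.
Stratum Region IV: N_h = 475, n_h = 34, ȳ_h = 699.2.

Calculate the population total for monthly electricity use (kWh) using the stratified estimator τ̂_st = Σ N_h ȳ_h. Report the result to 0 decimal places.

τ̂_st = Σ N_h ȳ_h = 1050·317.2 + 950·273.9 + 625·761.8 + 475·699.2 = 1401510

τ̂_st ≈ 1401510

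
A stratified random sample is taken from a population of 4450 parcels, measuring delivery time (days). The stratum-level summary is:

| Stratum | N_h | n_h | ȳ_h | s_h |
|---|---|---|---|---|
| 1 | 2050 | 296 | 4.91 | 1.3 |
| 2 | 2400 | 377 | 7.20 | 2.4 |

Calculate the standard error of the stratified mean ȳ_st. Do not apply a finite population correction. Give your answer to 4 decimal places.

SE(ȳ_st) ≈ 0.0752

V̂(ȳ_st) = Σ W_h² s_h²/n_h, with W_h = N_h/N and N = 4450:
  stratum 1: (2050/4450)²·1.3²/296 = 0.00121167
  stratum 2: (2400/4450)²·2.4²/377 = 0.0044441
V̂(ȳ_st) = 0.00565576
SE(ȳ_st) = √0.00565576 = 0.0752048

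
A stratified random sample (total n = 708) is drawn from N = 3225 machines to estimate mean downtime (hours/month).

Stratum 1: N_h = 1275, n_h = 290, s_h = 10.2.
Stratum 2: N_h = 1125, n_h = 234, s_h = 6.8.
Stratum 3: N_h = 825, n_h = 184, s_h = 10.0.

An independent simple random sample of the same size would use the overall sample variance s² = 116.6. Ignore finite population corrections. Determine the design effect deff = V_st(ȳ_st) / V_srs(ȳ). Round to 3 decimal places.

deff ≈ 0.702

V̂(ȳ_st) = Σ W_h² s_h²/n_h, with W_h = N_h/N and N = 3225:
  stratum 1: (1275/3225)²·10.2²/290 = 0.0560742
  stratum 2: (1125/3225)²·6.8²/234 = 0.0240463
  stratum 3: (825/3225)²·10.0²/184 = 0.0355656
V_st = 0.115686
V_srs = s²/n = 116.6/708 = 0.164689
deff = V_st / V_srs = 0.115686/0.164689 = 0.7025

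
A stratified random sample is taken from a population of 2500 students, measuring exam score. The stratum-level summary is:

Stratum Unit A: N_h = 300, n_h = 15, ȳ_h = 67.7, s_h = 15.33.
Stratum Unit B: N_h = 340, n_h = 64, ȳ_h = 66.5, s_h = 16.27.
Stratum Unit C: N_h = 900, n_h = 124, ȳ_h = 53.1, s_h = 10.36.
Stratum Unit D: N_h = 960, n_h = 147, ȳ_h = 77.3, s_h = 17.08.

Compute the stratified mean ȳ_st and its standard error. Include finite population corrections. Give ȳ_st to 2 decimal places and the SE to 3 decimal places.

ȳ_st ≈ 65.97, SE ≈ 0.788

ȳ_st = Σ W_h ȳ_h = (300·67.7 + 340·66.5 + 900·53.1 + 960·77.3)/2500 = 65.96720
V̂(ȳ_st) = Σ W_h² (1 − n_h/N_h) s_h²/n_h, with W_h = N_h/N and N = 2500:
  stratum Unit A: (300/2500)²·(1 − 15/300)·15.33²/15 = 0.214328
  stratum Unit B: (340/2500)²·(1 − 64/340)·16.27²/64 = 0.0621016
  stratum Unit C: (900/2500)²·(1 − 124/900)·10.36²/124 = 0.0967213
  stratum Unit D: (960/2500)²·(1 − 147/960)·17.08²/147 = 0.247822
V̂(ȳ_st) = 0.620973
SE(ȳ_st) = √0.620973 = 0.788019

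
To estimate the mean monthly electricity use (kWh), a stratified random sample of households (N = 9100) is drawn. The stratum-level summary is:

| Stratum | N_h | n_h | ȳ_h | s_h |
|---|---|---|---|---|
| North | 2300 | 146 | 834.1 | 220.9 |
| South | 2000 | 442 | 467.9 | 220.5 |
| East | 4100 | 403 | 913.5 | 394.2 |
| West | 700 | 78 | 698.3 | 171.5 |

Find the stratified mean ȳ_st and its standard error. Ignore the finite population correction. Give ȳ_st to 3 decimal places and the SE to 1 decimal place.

ȳ_st = Σ W_h ȳ_h = (2300·834.1 + 2000·467.9 + 4100·913.5 + 700·698.3)/9100 = 778.94396
V̂(ȳ_st) = Σ W_h² s_h²/n_h, with W_h = N_h/N and N = 9100:
  stratum North: (2300/9100)²·220.9²/146 = 21.3507
  stratum South: (2000/9100)²·220.5²/442 = 5.3134
  stratum East: (4100/9100)²·394.2²/403 = 78.2732
  stratum West: (700/9100)²·171.5²/78 = 2.23124
V̂(ȳ_st) = 107.169
SE(ȳ_st) = √107.169 = 10.3522

ȳ_st ≈ 778.944, SE ≈ 10.4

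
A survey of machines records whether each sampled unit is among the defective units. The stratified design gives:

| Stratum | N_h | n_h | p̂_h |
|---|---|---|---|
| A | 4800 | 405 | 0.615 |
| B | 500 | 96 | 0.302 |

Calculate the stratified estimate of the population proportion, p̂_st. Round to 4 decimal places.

p̂_st ≈ 0.5855

N = 5300; stratum weights W_h = N_h/N.
p̂_st = Σ W_h p̂_h = (4800·0.615 + 500·0.302)/5300 = 0.58547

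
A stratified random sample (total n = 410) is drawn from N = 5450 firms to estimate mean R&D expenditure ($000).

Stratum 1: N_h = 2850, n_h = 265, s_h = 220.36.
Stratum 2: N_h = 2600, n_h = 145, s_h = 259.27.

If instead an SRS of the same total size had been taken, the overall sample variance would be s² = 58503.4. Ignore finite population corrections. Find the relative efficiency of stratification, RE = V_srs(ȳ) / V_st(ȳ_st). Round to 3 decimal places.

RE ≈ 0.917

V̂(ȳ_st) = Σ W_h² s_h²/n_h, with W_h = N_h/N and N = 5450:
  stratum 1: (2850/5450)²·220.36²/265 = 50.1091
  stratum 2: (2600/5450)²·259.27²/145 = 105.509
V_st = 155.618
V_srs = s²/n = 58503.4/410 = 142.691
Relative efficiency = V_srs / V_st = 142.691/155.618 = 0.9169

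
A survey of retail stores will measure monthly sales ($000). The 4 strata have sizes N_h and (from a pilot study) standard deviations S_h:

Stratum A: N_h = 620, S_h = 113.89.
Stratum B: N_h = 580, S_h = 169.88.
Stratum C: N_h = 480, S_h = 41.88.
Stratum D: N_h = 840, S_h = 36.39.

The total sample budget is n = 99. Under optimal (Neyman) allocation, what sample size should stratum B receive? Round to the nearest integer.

Neyman allocation: n_h = n · N_h S_h / Σ N_i S_i, with n = 99.
  stratum A: N_h·S_h = 620·113.89 = 70611.80
  stratum B: N_h·S_h = 580·169.88 = 98530.40
  stratum C: N_h·S_h = 480·41.88 = 20102.40
  stratum D: N_h·S_h = 840·36.39 = 30567.60
Σ N_h S_h = 219812.20
n for stratum B = 99·98530.40/219812.20 = 44.377 → 44

44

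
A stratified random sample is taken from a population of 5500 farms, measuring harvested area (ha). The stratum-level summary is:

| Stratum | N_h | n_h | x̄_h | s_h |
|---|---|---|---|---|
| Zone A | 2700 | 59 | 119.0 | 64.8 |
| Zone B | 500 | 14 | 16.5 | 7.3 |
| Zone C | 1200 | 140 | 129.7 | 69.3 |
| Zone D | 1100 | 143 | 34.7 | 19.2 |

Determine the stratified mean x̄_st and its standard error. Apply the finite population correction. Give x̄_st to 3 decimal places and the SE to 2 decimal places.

x̄_st = Σ W_h x̄_h = (2700·119.0 + 500·16.5 + 1200·129.7 + 1100·34.7)/5500 = 95.15636
V̂(x̄_st) = Σ W_h² (1 − n_h/N_h) s_h²/n_h, with W_h = N_h/N and N = 5500:
  stratum Zone A: (2700/5500)²·(1 − 59/2700)·64.8²/59 = 16.7766
  stratum Zone B: (500/5500)²·(1 − 14/500)·7.3²/14 = 0.0305773
  stratum Zone C: (1200/5500)²·(1 − 140/1200)·69.3²/140 = 1.44245
  stratum Zone D: (1100/5500)²·(1 − 143/1100)·19.2²/143 = 0.089711
V̂(x̄_st) = 18.3394
SE(x̄_st) = √18.3394 = 4.28245

x̄_st ≈ 95.156, SE ≈ 4.28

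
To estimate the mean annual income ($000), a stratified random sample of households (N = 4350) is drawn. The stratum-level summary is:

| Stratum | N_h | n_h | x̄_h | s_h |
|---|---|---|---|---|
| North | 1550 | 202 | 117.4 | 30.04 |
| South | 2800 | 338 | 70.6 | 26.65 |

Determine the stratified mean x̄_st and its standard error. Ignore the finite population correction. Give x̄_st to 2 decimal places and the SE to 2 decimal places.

x̄_st = Σ W_h x̄_h = (1550·117.4 + 2800·70.6)/4350 = 87.27586
V̂(x̄_st) = Σ W_h² s_h²/n_h, with W_h = N_h/N and N = 4350:
  stratum North: (1550/4350)²·30.04²/202 = 0.567196
  stratum South: (2800/4350)²·26.65²/338 = 0.870593
V̂(x̄_st) = 1.43779
SE(x̄_st) = √1.43779 = 1.19908

x̄_st ≈ 87.28, SE ≈ 1.20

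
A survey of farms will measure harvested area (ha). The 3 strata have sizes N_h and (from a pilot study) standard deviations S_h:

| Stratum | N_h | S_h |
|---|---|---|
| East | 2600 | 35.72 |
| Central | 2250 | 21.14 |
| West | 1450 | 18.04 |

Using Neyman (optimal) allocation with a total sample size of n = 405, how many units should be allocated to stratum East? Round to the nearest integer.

Neyman allocation: n_h = n · N_h S_h / Σ N_i S_i, with n = 405.
  stratum East: N_h·S_h = 2600·35.72 = 92872.00
  stratum Central: N_h·S_h = 2250·21.14 = 47565.00
  stratum West: N_h·S_h = 1450·18.04 = 26158.00
Σ N_h S_h = 166595.00
n for stratum East = 405·92872.00/166595.00 = 225.776 → 226

226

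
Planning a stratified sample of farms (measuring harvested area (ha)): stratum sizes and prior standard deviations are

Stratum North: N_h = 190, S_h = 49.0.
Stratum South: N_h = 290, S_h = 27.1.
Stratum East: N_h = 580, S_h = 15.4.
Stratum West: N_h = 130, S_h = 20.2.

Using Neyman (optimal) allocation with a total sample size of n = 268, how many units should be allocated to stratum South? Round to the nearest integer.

73

Neyman allocation: n_h = n · N_h S_h / Σ N_i S_i, with n = 268.
  stratum North: N_h·S_h = 190·49.0 = 9310.00
  stratum South: N_h·S_h = 290·27.1 = 7859.00
  stratum East: N_h·S_h = 580·15.4 = 8932.00
  stratum West: N_h·S_h = 130·20.2 = 2626.00
Σ N_h S_h = 28727.00
n for stratum South = 268·7859.00/28727.00 = 73.318 → 73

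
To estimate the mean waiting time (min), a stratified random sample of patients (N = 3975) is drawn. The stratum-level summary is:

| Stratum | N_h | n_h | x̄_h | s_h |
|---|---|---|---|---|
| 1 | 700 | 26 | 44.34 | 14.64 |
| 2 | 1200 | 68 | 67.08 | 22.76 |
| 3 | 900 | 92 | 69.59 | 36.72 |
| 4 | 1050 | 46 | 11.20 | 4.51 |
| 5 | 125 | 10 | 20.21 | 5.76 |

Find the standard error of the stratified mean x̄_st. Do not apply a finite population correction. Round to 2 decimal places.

SE(x̄_st) ≈ 1.32

V̂(x̄_st) = Σ W_h² s_h²/n_h, with W_h = N_h/N and N = 3975:
  stratum 1: (700/3975)²·14.64²/26 = 0.255641
  stratum 2: (1200/3975)²·22.76²/68 = 0.694263
  stratum 3: (900/3975)²·36.72²/92 = 0.751326
  stratum 4: (1050/3975)²·4.51²/46 = 0.0308532
  stratum 5: (125/3975)²·5.76²/10 = 0.00328088
V̂(x̄_st) = 1.73536
SE(x̄_st) = √1.73536 = 1.31733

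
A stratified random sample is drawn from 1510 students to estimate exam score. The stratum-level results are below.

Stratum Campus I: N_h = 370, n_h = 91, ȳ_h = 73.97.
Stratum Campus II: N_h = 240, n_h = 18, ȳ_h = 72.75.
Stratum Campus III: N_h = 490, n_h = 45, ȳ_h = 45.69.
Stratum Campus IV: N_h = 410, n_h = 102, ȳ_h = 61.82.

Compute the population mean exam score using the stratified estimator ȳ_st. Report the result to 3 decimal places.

ȳ_st ≈ 61.300

N = Σ N_h = 1510. Stratum weights W_h = N_h/N.
ȳ_st = (370·73.97 + 240·72.75 + 490·45.69 + 410·61.82) / 1510 = 61.30013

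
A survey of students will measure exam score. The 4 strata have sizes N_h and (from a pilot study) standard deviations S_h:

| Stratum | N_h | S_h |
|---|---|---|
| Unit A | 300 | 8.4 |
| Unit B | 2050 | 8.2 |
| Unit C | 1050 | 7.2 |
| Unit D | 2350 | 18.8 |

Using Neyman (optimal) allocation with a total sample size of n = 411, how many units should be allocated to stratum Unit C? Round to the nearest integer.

44

Neyman allocation: n_h = n · N_h S_h / Σ N_i S_i, with n = 411.
  stratum Unit A: N_h·S_h = 300·8.4 = 2520.00
  stratum Unit B: N_h·S_h = 2050·8.2 = 16810.00
  stratum Unit C: N_h·S_h = 1050·7.2 = 7560.00
  stratum Unit D: N_h·S_h = 2350·18.8 = 44180.00
Σ N_h S_h = 71070.00
n for stratum Unit C = 411·7560.00/71070.00 = 43.720 → 44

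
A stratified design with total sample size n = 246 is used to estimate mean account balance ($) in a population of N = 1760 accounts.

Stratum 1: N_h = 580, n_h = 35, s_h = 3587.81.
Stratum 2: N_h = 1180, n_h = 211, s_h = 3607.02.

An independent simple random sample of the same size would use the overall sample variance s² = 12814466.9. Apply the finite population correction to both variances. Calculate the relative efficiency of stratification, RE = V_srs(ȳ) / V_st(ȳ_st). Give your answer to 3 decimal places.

V̂(ȳ_st) = Σ W_h² (1 − n_h/N_h) s_h²/n_h, with W_h = N_h/N and N = 1760:
  stratum 1: (580/1760)²·(1 − 35/580)·3587.81²/35 = 37531
  stratum 2: (1180/1760)²·(1 − 211/1180)·3607.02²/211 = 22761.2
V_st = 60292.2
V_srs = (1 − 246/1760)·12814466.9/246 = 44810.4
Relative efficiency = V_srs / V_st = 44810.4/60292.2 = 0.7432

RE ≈ 0.743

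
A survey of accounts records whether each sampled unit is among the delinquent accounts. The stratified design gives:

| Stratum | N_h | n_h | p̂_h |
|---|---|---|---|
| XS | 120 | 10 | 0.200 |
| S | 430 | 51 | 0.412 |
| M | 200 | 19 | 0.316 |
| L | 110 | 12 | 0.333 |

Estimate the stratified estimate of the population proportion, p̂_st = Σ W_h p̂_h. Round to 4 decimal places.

p̂_st ≈ 0.3500

N = 860; stratum weights W_h = N_h/N.
p̂_st = Σ W_h p̂_h = (120·0.200 + 430·0.412 + 200·0.316 + 110·0.333)/860 = 0.34999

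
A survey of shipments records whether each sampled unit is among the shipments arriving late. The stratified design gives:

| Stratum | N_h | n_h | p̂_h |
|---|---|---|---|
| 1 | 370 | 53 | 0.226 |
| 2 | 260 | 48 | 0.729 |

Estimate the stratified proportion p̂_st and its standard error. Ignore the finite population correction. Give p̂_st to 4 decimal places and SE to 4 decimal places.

N = 630; stratum weights W_h = N_h/N.
p̂_st = Σ W_h p̂_h = (370·0.226 + 260·0.729)/630 = 0.43359
V̂(p̂_st) = Σ W_h² p̂_h(1−p̂_h)/(n_h−1):
  stratum 1: (370/630)²·0.226·0.774/52 = 0.00116029
  stratum 2: (260/630)²·0.729·0.271/47 = 0.00071592
V̂(p̂_st) = 0.00187622; SE = √V̂ = 0.0433153

p̂_st ≈ 0.4336, SE ≈ 0.0433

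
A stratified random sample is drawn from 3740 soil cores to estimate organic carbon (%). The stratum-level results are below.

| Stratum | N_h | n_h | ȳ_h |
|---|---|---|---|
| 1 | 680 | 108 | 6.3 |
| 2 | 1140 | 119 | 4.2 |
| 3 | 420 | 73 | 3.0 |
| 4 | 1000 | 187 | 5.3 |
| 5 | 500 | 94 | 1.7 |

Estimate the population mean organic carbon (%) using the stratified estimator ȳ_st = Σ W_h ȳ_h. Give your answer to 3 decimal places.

ȳ_st ≈ 4.407

N = Σ N_h = 3740. Stratum weights W_h = N_h/N.
ȳ_st = (680·6.3 + 1140·4.2 + 420·3.0 + 1000·5.3 + 500·1.7) / 3740 = 4.40695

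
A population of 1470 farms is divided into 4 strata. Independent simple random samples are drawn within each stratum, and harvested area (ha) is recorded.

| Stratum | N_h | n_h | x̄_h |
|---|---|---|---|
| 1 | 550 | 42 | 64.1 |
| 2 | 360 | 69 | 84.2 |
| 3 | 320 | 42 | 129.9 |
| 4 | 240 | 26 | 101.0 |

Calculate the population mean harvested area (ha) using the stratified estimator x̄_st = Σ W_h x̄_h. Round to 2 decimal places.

x̄_st ≈ 89.37

N = Σ N_h = 1470. Stratum weights W_h = N_h/N.
x̄_st = (550·64.1 + 360·84.2 + 320·129.9 + 240·101.0) / 1470 = 89.3707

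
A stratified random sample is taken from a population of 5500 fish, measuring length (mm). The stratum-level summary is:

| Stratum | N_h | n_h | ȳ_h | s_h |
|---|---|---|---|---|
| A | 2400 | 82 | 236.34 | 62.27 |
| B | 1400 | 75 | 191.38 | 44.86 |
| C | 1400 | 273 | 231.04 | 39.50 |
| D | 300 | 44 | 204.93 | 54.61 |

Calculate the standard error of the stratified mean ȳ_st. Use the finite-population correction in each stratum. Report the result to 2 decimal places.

V̂(ȳ_st) = Σ W_h² (1 − n_h/N_h) s_h²/n_h, with W_h = N_h/N and N = 5500:
  stratum A: (2400/5500)²·(1 − 82/2400)·62.27²/82 = 8.69647
  stratum B: (1400/5500)²·(1 − 75/1400)·44.86²/75 = 1.64542
  stratum C: (1400/5500)²·(1 − 273/1400)·39.50²/273 = 0.298097
  stratum D: (300/5500)²·(1 − 44/300)·54.61²/44 = 0.172079
V̂(ȳ_st) = 10.8121
SE(ȳ_st) = √10.8121 = 3.28817

SE(ȳ_st) ≈ 3.29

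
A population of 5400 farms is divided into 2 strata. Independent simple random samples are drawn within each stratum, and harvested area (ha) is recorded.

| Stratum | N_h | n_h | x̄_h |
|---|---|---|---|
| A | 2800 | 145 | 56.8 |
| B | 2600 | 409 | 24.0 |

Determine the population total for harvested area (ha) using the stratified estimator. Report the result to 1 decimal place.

τ̂_st ≈ 221440.0

τ̂_st = Σ N_h x̄_h = 2800·56.8 + 2600·24.0 = 221440.0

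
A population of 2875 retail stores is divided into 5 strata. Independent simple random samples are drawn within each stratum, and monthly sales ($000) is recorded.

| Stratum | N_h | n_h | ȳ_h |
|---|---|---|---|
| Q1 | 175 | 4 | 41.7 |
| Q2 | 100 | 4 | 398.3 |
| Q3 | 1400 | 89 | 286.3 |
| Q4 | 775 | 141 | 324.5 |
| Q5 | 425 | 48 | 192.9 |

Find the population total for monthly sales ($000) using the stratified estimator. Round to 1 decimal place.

τ̂_st ≈ 781417.5

τ̂_st = Σ N_h ȳ_h = 175·41.7 + 100·398.3 + 1400·286.3 + 775·324.5 + 425·192.9 = 781417.5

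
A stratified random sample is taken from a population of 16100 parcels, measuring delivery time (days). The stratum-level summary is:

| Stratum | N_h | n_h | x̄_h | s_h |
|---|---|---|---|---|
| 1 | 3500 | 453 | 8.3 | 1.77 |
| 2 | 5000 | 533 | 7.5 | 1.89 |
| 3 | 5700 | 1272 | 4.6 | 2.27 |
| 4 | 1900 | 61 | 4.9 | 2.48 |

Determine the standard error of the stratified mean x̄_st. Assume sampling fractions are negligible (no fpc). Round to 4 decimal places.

SE(x̄_st) ≈ 0.0537

V̂(x̄_st) = Σ W_h² s_h²/n_h, with W_h = N_h/N and N = 16100:
  stratum 1: (3500/16100)²·1.77²/453 = 0.000326838
  stratum 2: (5000/16100)²·1.89²/533 = 0.000646375
  stratum 3: (5700/16100)²·2.27²/1272 = 0.000507765
  stratum 4: (1900/16100)²·2.48²/61 = 0.0014042
V̂(x̄_st) = 0.00288518
SE(x̄_st) = √0.00288518 = 0.0537139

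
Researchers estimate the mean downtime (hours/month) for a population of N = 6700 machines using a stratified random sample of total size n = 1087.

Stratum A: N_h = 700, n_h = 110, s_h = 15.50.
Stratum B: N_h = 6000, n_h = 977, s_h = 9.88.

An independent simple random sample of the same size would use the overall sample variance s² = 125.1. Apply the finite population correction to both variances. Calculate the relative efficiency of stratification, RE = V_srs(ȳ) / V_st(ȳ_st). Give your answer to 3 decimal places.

RE ≈ 1.106

V̂(ȳ_st) = Σ W_h² (1 − n_h/N_h) s_h²/n_h, with W_h = N_h/N and N = 6700:
  stratum A: (700/6700)²·(1 − 110/700)·15.50²/110 = 0.0200942
  stratum B: (6000/6700)²·(1 − 977/6000)·9.88²/977 = 0.0670786
V_st = 0.0871728
V_srs = (1 − 1087/6700)·125.1/1087 = 0.0964158
Relative efficiency = V_srs / V_st = 0.0964158/0.0871728 = 1.1060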